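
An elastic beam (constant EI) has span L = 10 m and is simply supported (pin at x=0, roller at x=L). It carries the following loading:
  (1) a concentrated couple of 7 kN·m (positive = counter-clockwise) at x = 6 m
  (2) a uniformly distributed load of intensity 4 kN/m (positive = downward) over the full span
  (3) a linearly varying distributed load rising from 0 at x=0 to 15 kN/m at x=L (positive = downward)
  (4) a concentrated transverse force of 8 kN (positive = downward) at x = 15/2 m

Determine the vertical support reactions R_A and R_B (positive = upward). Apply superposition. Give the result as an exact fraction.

R_A = 477/10 kN, R_B = 753/10 kN

Load 1 — applied couple M₀=7 kN·m at a=6 m (b=L-a=4):
  R_A = M₀/L = 7/10 kN
  R_B = -M₀/L = -7/10 kN
Load 2 — uniform load w=4 kN/m over full span:
  R_A = wL/2 = 4·10/2 = 20 kN
  R_B = wL/2 = 4·10/2 = 20 kN
Load 3 — triangular load w₀=15 kN/m (0→w₀ over full span):
  R_A = w₀L/6 = 15·10/6 = 25 kN
  R_B = w₀L/3 = 15·10/3 = 50 kN
Load 4 — point force P=8 kN at a=15/2 m (b=L-a=5/2):
  R_A = Pb/L = 8·(5/2)/10 = 2 kN
  R_B = Pa/L = 8·(15/2)/10 = 6 kN
Superposition: R_A = 477/10 kN, R_B = 753/10 kN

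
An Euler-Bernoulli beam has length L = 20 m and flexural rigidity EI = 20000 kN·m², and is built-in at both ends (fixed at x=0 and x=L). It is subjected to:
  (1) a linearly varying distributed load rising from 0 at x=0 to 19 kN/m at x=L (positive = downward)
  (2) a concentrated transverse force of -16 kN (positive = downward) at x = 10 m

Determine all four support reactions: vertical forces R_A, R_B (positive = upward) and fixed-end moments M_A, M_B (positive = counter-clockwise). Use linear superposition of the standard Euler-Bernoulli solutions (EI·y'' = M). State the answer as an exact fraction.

Load 1 — triangular load w₀=19 kN/m (0→w₀ over full span):
  R_A = 3w₀L/20 = 3·19·20/20 = 57 kN
  M_A = w₀L²/30 = 19·20²/30 = 760/3 kN·m
  R_B = 7w₀L/20 = 7·19·20/20 = 133 kN
  M_B = -w₀L²/20 = -19·20²/20 = -380 kN·m
Load 2 — point force P=-16 kN at a=10 m (b=L-a=10):
  R_A = Pb²(3a+b)/L³ = (-16)·10²·(3·10+10)/20³ = -8 kN
  M_A = Pab²/L² = (-16)·10·10²/20² = -40 kN·m
  R_B = Pa²(a+3b)/L³ = (-16)·10²·(10+3·10)/20³ = -8 kN
  M_B = -Pa²b/L² = -(-16)·10²·10/20² = 40 kN·m
Superposition: R_A = 49 kN, M_A = 640/3 kN·m, R_B = 125 kN, M_B = -340 kN·m

R_A = 49 kN, M_A = 640/3 kN·m, R_B = 125 kN, M_B = -340 kN·m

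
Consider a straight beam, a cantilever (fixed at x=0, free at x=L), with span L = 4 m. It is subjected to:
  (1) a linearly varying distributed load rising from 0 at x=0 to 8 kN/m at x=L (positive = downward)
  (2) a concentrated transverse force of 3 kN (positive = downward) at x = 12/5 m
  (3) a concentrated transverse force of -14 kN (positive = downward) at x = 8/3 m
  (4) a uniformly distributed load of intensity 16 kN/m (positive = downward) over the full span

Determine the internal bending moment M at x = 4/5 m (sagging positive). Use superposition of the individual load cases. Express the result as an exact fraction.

Load 1 — triangular load w₀=8 kN/m (0→w₀ over full span):
  M_1 = w₀Lx/2 - w₀L²/3 - w₀x³/(6L) = 8·4·(4/5)/2 - 8·4²/3 - 8·(4/5)³/(6·4) = -11264/375 kN·m
Load 2 — point force P=3 kN at a=12/5 m (b=L-a=8/5):
  M_2 = -P(a-x)  [x≤a] = -3·((12/5)-(4/5)) = -24/5 kN·m
Load 3 — point force P=-14 kN at a=8/3 m (b=L-a=4/3):
  M_3 = -P(a-x)  [x≤a] = -(-14)·((8/3)-(4/5)) = 392/15 kN·m
Load 4 — uniform load w=16 kN/m over full span:
  M_4 = -w(L-x)²/2 = -16·(4-(4/5))²/2 = -2048/25 kN·m
Superposition: M = Σ M_i = -11328/125 kN·m ≈ -90.624000 kN·m

M(4/5) = -11328/125 kN·m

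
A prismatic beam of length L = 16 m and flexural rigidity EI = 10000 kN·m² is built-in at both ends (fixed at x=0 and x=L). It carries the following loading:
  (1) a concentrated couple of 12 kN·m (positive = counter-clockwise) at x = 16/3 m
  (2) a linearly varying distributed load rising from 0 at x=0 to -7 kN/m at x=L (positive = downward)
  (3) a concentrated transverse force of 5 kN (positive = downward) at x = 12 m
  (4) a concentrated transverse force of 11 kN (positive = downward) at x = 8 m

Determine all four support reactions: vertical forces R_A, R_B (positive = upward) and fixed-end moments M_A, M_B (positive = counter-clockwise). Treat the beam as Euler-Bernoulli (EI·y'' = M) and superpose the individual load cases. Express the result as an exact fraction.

Load 1 — applied couple M₀=12 kN·m at a=16/3 m (b=L-a=32/3):
  R_A = 6M₀ab/L³ = 6·12·(16/3)·(32/3)/16³ = 1 kN
  M_A = M₀b(2a-b)/L² = 12·(32/3)·(2·(16/3)-(32/3))/16² = 0 kN·m
  R_B = -6M₀ab/L³ = -6·12·(16/3)·(32/3)/16³ = -1 kN
  M_B = M₀a(2b-a)/L² = 12·(16/3)·(2·(32/3)-(16/3))/16² = 4 kN·m
Load 2 — triangular load w₀=-7 kN/m (0→w₀ over full span):
  R_A = 3w₀L/20 = 3·(-7)·16/20 = -84/5 kN
  M_A = w₀L²/30 = (-7)·16²/30 = -896/15 kN·m
  R_B = 7w₀L/20 = 7·(-7)·16/20 = -196/5 kN
  M_B = -w₀L²/20 = -(-7)·16²/20 = 448/5 kN·m
Load 3 — point force P=5 kN at a=12 m (b=L-a=4):
  R_A = Pb²(3a+b)/L³ = 5·4²·(3·12+4)/16³ = 25/32 kN
  M_A = Pab²/L² = 5·12·4²/16² = 15/4 kN·m
  R_B = Pa²(a+3b)/L³ = 5·12²·(12+3·4)/16³ = 135/32 kN
  M_B = -Pa²b/L² = -5·12²·4/16² = -45/4 kN·m
Load 4 — point force P=11 kN at a=8 m (b=L-a=8):
  R_A = Pb²(3a+b)/L³ = 11·8²·(3·8+8)/16³ = 11/2 kN
  M_A = Pab²/L² = 11·8·8²/16² = 22 kN·m
  R_B = Pa²(a+3b)/L³ = 11·8²·(8+3·8)/16³ = 11/2 kN
  M_B = -Pa²b/L² = -11·8²·8/16² = -22 kN·m
Superposition: R_A = -1523/160 kN, M_A = -2039/60 kN·m, R_B = -4877/160 kN, M_B = 1207/20 kN·m

R_A = -1523/160 kN, M_A = -2039/60 kN·m, R_B = -4877/160 kN, M_B = 1207/20 kN·m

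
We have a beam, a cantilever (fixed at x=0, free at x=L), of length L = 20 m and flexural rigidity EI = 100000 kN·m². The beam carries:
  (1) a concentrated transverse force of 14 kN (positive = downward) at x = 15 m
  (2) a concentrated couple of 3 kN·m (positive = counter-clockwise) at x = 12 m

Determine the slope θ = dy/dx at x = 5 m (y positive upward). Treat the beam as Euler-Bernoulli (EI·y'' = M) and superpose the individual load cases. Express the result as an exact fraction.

θ(5) = -43/5000 rad

Load 1 — point force P=14 kN at a=15 m (b=L-a=5):
  θ_1 = -Px(2a-x)/(2EI)  [x≤a] = -14·5·(2·15-5)/(2·100000) = -7/800 rad
Load 2 — applied couple M₀=3 kN·m at a=12 m (b=L-a=8):
  θ_2 = M₀x/EI  [x≤a] = 3·5/100000 = 3/20000 rad
Superposition: θ = Σ θ_i = -43/5000 rad ≈ -0.008600 rad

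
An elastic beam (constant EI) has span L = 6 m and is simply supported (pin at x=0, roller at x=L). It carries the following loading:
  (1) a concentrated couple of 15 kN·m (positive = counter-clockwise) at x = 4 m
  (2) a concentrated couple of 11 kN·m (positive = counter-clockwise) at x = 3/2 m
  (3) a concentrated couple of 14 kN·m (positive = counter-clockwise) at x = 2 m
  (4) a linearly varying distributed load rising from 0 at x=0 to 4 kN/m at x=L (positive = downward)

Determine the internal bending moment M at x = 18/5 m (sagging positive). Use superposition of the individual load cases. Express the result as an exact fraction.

M(18/5) = 1027/125 kN·m

Load 1 — applied couple M₀=15 kN·m at a=4 m (b=L-a=2):
  M_1 = M₀x/L  [x≤a] = 15·(18/5)/6 = 9 kN·m
Load 2 — applied couple M₀=11 kN·m at a=3/2 m (b=L-a=9/2):
  M_2 = M₀x/L - M₀  [x>a] = 11·(18/5)/6 - 11 = -22/5 kN·m
Load 3 — applied couple M₀=14 kN·m at a=2 m (b=L-a=4):
  M_3 = M₀x/L - M₀  [x>a] = 14·(18/5)/6 - 14 = -28/5 kN·m
Load 4 — triangular load w₀=4 kN/m (0→w₀ over full span):
  M_4 = w₀Lx/6 - w₀x³/(6L) = 4·6·(18/5)/6 - 4·(18/5)³/(6·6) = 1152/125 kN·m
Superposition: M = Σ M_i = 1027/125 kN·m ≈ 8.216000 kN·m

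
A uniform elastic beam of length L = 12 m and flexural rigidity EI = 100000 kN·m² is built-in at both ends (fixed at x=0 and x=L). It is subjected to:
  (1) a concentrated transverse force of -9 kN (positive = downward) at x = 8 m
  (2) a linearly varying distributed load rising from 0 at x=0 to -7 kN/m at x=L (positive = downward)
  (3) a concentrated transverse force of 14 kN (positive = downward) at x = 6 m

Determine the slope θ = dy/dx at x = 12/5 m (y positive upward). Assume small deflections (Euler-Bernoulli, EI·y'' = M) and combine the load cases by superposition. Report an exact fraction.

θ(12/5) = 4281/15625000 rad

Load 1 — point force P=-9 kN at a=8 m (b=L-a=4):
  θ_1 = -Pb²x(2aL-(3a+b)x)/(2L³EI)  [x≤a] = -(-9)·4²·(12/5)·(2·8·12-(3·8+4)·(12/5))/(2·12³·100000) = 39/312500 rad
Load 2 — triangular load w₀=-7 kN/m (0→w₀ over full span):
  θ_2 = -w₀(2x(L-x)(L-2x)(x+2L)+x²(L-x)²)/(120LEI) = -(-7)·(2·(12/5)·(12-(12/5))·(12-2·(12/5))·((12/5)+2·12)+(12/5)²·(12-(12/5))²)/(120·12·100000) = 882/1953125 rad
Load 3 — point force P=14 kN at a=6 m (b=L-a=6):
  θ_3 = -Pb²x(2aL-(3a+b)x)/(2L³EI)  [x≤a] = -14·6²·(12/5)·(2·6·12-(3·6+6)·(12/5))/(2·12³·100000) = -189/625000 rad
Superposition: θ = Σ θ_i = 4281/15625000 rad ≈ 0.000274 rad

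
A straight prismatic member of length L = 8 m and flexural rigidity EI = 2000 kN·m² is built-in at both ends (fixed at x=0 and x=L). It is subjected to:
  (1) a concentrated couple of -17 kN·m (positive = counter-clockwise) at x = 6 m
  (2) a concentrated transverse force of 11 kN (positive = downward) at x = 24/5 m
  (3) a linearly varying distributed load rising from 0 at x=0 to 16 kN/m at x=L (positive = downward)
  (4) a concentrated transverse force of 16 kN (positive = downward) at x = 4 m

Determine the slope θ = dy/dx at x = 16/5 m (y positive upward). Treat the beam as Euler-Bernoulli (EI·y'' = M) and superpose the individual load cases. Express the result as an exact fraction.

Load 1 — applied couple M₀=-17 kN·m at a=6 m (b=L-a=2):
  θ_1 = (R_Ax²/2 - M_Ax)/EI  [x≤a] with R_A=-153/64, M_A=-85/16 = ((-153/64)·(16/5)²/2 - (-85/16)·(16/5))/2000 = 119/50000 rad
Load 2 — point force P=11 kN at a=24/5 m (b=L-a=16/5):
  θ_2 = -Pb²x(2aL-(3a+b)x)/(2L³EI)  [x≤a] = -11·(16/5)²·(16/5)·(2·(24/5)·8-(3·(24/5)+(16/5))·(16/5))/(2·8³·2000) = -1408/390625 rad
Load 3 — triangular load w₀=16 kN/m (0→w₀ over full span):
  θ_3 = -w₀(2x(L-x)(L-2x)(x+2L)+x²(L-x)²)/(120LEI) = -16·(2·(16/5)·(8-(16/5))·(8-2·(16/5))·((16/5)+2·8)+(16/5)²·(8-(16/5))²)/(120·8·2000) = -768/78125 rad
Load 4 — point force P=16 kN at a=4 m (b=L-a=4):
  θ_4 = -Pb²x(2aL-(3a+b)x)/(2L³EI)  [x≤a] = -16·4²·(16/5)·(2·4·8-(3·4+4)·(16/5))/(2·8³·2000) = -16/3125 rad
Superposition: θ = Σ θ_i = -101093/6250000 rad ≈ -0.016175 rad

θ(16/5) = -101093/6250000 rad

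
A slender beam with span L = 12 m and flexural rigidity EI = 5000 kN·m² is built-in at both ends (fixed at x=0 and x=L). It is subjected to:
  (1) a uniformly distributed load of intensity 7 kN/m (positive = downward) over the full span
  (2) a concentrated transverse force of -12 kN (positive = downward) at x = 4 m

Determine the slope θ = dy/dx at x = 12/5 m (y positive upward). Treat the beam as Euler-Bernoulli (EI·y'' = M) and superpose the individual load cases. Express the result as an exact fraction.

Load 1 — uniform load w=7 kN/m over full span:
  θ_1 = -wx(L-x)(L-2x)/(12EI) = -7·(12/5)·(12-(12/5))·(12-2·(12/5))/(12·5000) = -1512/78125 rad
Load 2 — point force P=-12 kN at a=4 m (b=L-a=8):
  θ_2 = -Pb²x(2aL-(3a+b)x)/(2L³EI)  [x≤a] = -(-12)·8²·(12/5)·(2·4·12-(3·4+8)·(12/5))/(2·12³·5000) = 16/3125 rad
Superposition: θ = Σ θ_i = -1112/78125 rad ≈ -0.014234 rad

θ(12/5) = -1112/78125 rad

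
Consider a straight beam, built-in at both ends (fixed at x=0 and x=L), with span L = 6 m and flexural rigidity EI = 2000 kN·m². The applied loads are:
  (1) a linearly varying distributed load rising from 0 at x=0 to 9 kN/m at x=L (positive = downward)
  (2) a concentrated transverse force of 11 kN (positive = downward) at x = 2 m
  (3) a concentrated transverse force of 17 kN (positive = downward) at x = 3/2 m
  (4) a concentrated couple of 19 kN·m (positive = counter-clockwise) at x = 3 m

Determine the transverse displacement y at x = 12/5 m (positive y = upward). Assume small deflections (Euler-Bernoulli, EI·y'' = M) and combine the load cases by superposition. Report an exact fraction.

Load 1 — triangular load w₀=9 kN/m (0→w₀ over full span):
  y_1 = -w₀x²(L-x)²(x+2L)/(120LEI) = -9·(12/5)²·(6-(12/5))²·((12/5)+2·6)/(120·6·2000) = -13122/1953125 m
Load 2 — point force P=11 kN at a=2 m (b=L-a=4):
  y_2 = -Pa²(L-x)²(3bL-(3b+a)(L-x))/(6L³EI)  [x>a] = -11·2²·(6-(12/5))²·(3·4·6-(3·4+2)·(6-(12/5)))/(6·6³·2000) = -297/62500 m
Load 3 — point force P=17 kN at a=3/2 m (b=L-a=9/2):
  y_3 = -Pa²(L-x)²(3bL-(3b+a)(L-x))/(6L³EI)  [x>a] = -17·(3/2)²·(6-(12/5))²·(3·(9/2)·6-(3·(9/2)+(3/2))·(6-(12/5)))/(6·6³·2000) = -4131/800000 m
Load 4 — applied couple M₀=19 kN·m at a=3 m (b=L-a=3):
  y_4 = (R_Ax³/6 - M_Ax²/2)/EI  [x≤a] with R_A=19/4, M_A=19/4 = ((19/4)·(12/5)³/6 - (19/4)·(12/5)²/2)/2000 = -171/125000 m
Superposition: y = Σ y_i = -9001107/500000000 m ≈ -0.018002 m

y(12/5) = -9001107/500000000 m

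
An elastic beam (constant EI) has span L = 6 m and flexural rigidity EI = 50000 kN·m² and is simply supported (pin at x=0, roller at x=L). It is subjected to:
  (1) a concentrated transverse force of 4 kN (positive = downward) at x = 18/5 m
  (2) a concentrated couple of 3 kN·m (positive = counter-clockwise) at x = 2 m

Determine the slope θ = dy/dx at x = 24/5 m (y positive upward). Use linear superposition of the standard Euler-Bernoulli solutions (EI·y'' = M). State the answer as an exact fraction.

θ(24/5) = 731/6250000 rad

Load 1 — point force P=4 kN at a=18/5 m (b=L-a=12/5):
  θ_1 = -Pa(2L²-6Lx+3x²+a²)/(6LEI)  [x>a] = -4·(18/5)·(2·6²-6·6·(24/5)+3·(24/5)²+(18/5)²)/(6·6·50000) = 117/781250 rad
Load 2 — applied couple M₀=3 kN·m at a=2 m (b=L-a=4):
  θ_2 = (M₀x²/(2L)-M₀(x-a)+C₁)/EI  [x>a] with C₁=M₀(3b²-L²)/(6L)=1 = (3·(24/5)²/(2·6)-3·((24/5)-2)+1)/50000 = -41/1250000 rad
Superposition: θ = Σ θ_i = 731/6250000 rad ≈ 0.000117 rad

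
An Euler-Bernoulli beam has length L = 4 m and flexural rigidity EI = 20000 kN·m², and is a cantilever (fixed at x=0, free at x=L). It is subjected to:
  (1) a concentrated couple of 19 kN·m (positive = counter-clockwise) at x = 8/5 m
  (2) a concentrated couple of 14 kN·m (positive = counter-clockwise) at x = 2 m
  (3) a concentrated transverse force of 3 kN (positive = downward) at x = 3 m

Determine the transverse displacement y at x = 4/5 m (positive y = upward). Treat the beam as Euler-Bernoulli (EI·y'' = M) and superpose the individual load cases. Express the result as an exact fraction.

y(4/5) = 31/78125 m

Load 1 — applied couple M₀=19 kN·m at a=8/5 m (b=L-a=12/5):
  y_1 = M₀x²/(2EI)  [x≤a] = 19·(4/5)²/(2·20000) = 19/62500 m
Load 2 — applied couple M₀=14 kN·m at a=2 m (b=L-a=2):
  y_2 = M₀x²/(2EI)  [x≤a] = 14·(4/5)²/(2·20000) = 7/31250 m
Load 3 — point force P=3 kN at a=3 m (b=L-a=1):
  y_3 = -Px²(3a-x)/(6EI)  [x≤a] = -3·(4/5)²·(3·3-(4/5))/(6·20000) = -41/312500 m
Superposition: y = Σ y_i = 31/78125 m ≈ 0.000397 m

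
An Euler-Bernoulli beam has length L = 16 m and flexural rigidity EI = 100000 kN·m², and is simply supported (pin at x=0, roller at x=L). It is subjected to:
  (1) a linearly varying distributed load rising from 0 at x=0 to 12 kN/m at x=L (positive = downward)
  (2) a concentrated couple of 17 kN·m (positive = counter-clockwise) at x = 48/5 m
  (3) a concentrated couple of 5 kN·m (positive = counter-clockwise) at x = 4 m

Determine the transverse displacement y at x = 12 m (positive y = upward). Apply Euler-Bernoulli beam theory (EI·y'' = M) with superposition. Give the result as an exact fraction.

Load 1 — triangular load w₀=12 kN/m (0→w₀ over full span):
  y_1 = -w₀x(7L⁴-10L²x²+3x⁴)/(360LEI) = -12·12·(7·16⁴-10·16²·12²+3·12⁴)/(360·16·100000) = -119/3125 m
Load 2 — applied couple M₀=17 kN·m at a=48/5 m (b=L-a=32/5):
  y_2 = (M₀x³/(6L)-M₀(x-a)²/2+C₁x)/EI  [x>a] with C₁=M₀(3b²-L²)/(6L)=-1768/75 = (17·12³/(6·16)-17·(12-(48/5))²/2+(-1768/75)·12)/100000 = -323/1250000 m
Load 3 — applied couple M₀=5 kN·m at a=4 m (b=L-a=12):
  y_3 = (M₀x³/(6L)-M₀(x-a)²/2+C₁x)/EI  [x>a] with C₁=M₀(3b²-L²)/(6L)=55/6 = (5·12³/(6·16)-5·(12-4)²/2+(55/6)·12)/100000 = 1/2500 m
Superposition: y = Σ y_i = -47423/1250000 m ≈ -0.037938 m

y(12) = -47423/1250000 m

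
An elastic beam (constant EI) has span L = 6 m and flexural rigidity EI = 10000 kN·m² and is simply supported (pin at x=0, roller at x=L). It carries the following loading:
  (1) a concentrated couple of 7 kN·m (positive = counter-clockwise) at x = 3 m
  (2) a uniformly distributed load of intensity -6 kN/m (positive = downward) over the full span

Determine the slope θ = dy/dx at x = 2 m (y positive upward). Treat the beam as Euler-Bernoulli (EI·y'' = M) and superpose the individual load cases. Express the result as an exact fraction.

Load 1 — applied couple M₀=7 kN·m at a=3 m (b=L-a=3):
  θ_1 = (M₀x²/(2L)+C₁)/EI  [x≤a] with C₁=M₀(3b²-L²)/(6L)=-7/4 = (7·2²/(2·6)+(-7/4))/10000 = 7/120000 rad
Load 2 — uniform load w=-6 kN/m over full span:
  θ_2 = -w(L³-6Lx²+4x³)/(24EI) = -(-6)·(6³-6·6·2²+4·2³)/(24·10000) = 13/5000 rad
Superposition: θ = Σ θ_i = 319/120000 rad ≈ 0.002658 rad

θ(2) = 319/120000 rad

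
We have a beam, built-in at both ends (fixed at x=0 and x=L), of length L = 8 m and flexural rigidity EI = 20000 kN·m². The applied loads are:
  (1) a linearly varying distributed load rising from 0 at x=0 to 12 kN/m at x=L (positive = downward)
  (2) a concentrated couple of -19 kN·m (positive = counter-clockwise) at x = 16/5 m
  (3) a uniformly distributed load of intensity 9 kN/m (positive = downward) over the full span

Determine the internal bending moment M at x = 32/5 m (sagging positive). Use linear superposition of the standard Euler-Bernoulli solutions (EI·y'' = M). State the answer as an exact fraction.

M(32/5) = -188/125 kN·m

Load 1 — triangular load w₀=12 kN/m (0→w₀ over full span):
  M_1 = 3w₀Lx/20 - w₀L²/30 - w₀x³/(6L) = 3·12·8·(32/5)/20 - 12·8²/30 - 12·(32/5)³/(6·8) = 128/125 kN·m
Load 2 — applied couple M₀=-19 kN·m at a=16/5 m (b=L-a=24/5):
  M_2 = R_Ax - M_A - M₀  [x>a] with R_A=-171/50, M_A=-57/25 = (-171/50)·(32/5) - (-57/25) - (-19) = -76/125 kN·m
Load 3 — uniform load w=9 kN/m over full span:
  M_3 = wLx/2 - wL²/12 - wx²/2 = 9·8·(32/5)/2 - 9·8²/12 - 9·(32/5)²/2 = -48/25 kN·m
Superposition: M = Σ M_i = -188/125 kN·m ≈ -1.504000 kN·m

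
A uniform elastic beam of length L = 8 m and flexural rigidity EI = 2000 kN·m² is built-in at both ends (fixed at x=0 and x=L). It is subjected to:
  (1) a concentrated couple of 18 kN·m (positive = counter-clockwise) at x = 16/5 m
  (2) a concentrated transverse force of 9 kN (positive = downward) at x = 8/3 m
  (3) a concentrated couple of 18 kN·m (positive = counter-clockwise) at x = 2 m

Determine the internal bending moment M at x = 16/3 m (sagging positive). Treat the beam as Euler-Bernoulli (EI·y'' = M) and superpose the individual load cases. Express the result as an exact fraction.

Load 1 — applied couple M₀=18 kN·m at a=16/5 m (b=L-a=24/5):
  M_1 = R_Ax - M_A - M₀  [x>a] with R_A=81/25, M_A=54/25 = (81/25)·(16/3) - (54/25) - 18 = -72/25 kN·m
Load 2 — point force P=9 kN at a=8/3 m (b=L-a=16/3):
  M_2 = Pa²(a+3b)(L-x)/L³ - Pa²b/L²  [x>a] = 9·(8/3)²·((8/3)+3·(16/3))·(8-(16/3))/8³ - 9·(8/3)²·(16/3)/8² = 8/9 kN·m
Load 3 — applied couple M₀=18 kN·m at a=2 m (b=L-a=6):
  M_3 = R_Ax - M_A - M₀  [x>a] with R_A=81/32, M_A=-27/8 = (81/32)·(16/3) - (-27/8) - 18 = -9/8 kN·m
Superposition: M = Σ M_i = -5609/1800 kN·m ≈ -3.116111 kN·m

M(16/3) = -5609/1800 kN·m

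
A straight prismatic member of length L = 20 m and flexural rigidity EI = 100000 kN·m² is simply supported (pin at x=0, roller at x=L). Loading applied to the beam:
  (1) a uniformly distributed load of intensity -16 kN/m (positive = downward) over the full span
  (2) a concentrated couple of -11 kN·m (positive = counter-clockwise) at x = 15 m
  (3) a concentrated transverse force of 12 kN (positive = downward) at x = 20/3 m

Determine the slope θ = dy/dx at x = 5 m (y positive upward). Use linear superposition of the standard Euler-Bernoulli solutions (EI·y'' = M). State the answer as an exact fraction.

θ(5) = 15091/432000 rad

Load 1 — uniform load w=-16 kN/m over full span:
  θ_1 = -w(L³-6Lx²+4x³)/(24EI) = -(-16)·(20³-6·20·5²+4·5³)/(24·100000) = 11/300 rad
Load 2 — applied couple M₀=-11 kN·m at a=15 m (b=L-a=5):
  θ_2 = (M₀x²/(2L)+C₁)/EI  [x≤a] with C₁=M₀(3b²-L²)/(6L)=715/24 = ((-11)·5²/(2·20)+(715/24))/100000 = 11/48000 rad
Load 3 — point force P=12 kN at a=20/3 m (b=L-a=40/3):
  θ_3 = -Pb(L²-b²-3x²)/(6LEI)  [x≤a] = -12·(40/3)·(20²-(40/3)²-3·5²)/(6·20·100000) = -53/27000 rad
Superposition: θ = Σ θ_i = 15091/432000 rad ≈ 0.034933 rad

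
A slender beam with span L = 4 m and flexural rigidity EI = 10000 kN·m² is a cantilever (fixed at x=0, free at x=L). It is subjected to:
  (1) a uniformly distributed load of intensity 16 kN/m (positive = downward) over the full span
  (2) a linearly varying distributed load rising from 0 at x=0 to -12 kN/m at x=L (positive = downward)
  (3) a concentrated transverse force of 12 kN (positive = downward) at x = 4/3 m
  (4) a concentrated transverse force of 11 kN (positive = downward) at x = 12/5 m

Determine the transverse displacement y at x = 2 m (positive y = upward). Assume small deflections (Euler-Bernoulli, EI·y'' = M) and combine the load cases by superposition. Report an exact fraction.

Load 1 — uniform load w=16 kN/m over full span:
  y_1 = -wx²(x²-4Lx+6L²)/(24EI) = -16·2²·(2²-4·4·2+6·4²)/(24·10000) = -34/1875 m
Load 2 — triangular load w₀=-12 kN/m (0→w₀ over full span):
  y_2 = (w₀Lx³/12-w₀L²x²/6-w₀x⁵/(120L))/EI = ((-12)·4·2³/12-(-12)·4²·2²/6-(-12)·2⁵/(120·4))/10000 = 121/12500 m
Load 3 — point force P=12 kN at a=4/3 m (b=L-a=8/3):
  y_3 = -Pa²(3x-a)/(6EI)  [x>a] = -12·(4/3)²·(3·2-(4/3))/(6·10000) = -28/16875 m
Load 4 — point force P=11 kN at a=12/5 m (b=L-a=8/5):
  y_4 = -Px²(3a-x)/(6EI)  [x≤a] = -11·2²·(3·(12/5)-2)/(6·10000) = -143/37500 m
Superposition: y = Σ y_i = -47/3375 m ≈ -0.013926 m

y(2) = -47/3375 m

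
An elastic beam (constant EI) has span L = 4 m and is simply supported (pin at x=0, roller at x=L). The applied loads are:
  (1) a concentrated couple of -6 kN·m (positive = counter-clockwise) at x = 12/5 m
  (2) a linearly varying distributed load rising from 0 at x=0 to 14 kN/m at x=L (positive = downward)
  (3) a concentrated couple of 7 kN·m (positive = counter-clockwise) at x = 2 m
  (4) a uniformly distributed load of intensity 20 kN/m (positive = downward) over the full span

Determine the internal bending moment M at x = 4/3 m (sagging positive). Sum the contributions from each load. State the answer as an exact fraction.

M(4/3) = 3803/81 kN·m

Load 1 — applied couple M₀=-6 kN·m at a=12/5 m (b=L-a=8/5):
  M_1 = M₀x/L  [x≤a] = (-6)·(4/3)/4 = -2 kN·m
Load 2 — triangular load w₀=14 kN/m (0→w₀ over full span):
  M_2 = w₀Lx/6 - w₀x³/(6L) = 14·4·(4/3)/6 - 14·(4/3)³/(6·4) = 896/81 kN·m
Load 3 — applied couple M₀=7 kN·m at a=2 m (b=L-a=2):
  M_3 = M₀x/L  [x≤a] = 7·(4/3)/4 = 7/3 kN·m
Load 4 — uniform load w=20 kN/m over full span:
  M_4 = wx(L-x)/2 = 20·(4/3)·(4-(4/3))/2 = 320/9 kN·m
Superposition: M = Σ M_i = 3803/81 kN·m ≈ 46.950617 kN·m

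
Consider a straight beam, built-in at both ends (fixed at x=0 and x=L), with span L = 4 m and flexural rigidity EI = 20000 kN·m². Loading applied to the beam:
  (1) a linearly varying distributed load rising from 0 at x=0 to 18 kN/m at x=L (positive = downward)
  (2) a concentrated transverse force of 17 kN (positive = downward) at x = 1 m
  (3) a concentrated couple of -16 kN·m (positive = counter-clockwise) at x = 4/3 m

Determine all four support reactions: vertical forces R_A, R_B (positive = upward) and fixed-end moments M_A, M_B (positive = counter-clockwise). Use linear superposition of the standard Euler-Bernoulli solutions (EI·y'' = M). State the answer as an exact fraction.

Load 1 — triangular load w₀=18 kN/m (0→w₀ over full span):
  R_A = 3w₀L/20 = 3·18·4/20 = 54/5 kN
  M_A = w₀L²/30 = 18·4²/30 = 48/5 kN·m
  R_B = 7w₀L/20 = 7·18·4/20 = 126/5 kN
  M_B = -w₀L²/20 = -18·4²/20 = -72/5 kN·m
Load 2 — point force P=17 kN at a=1 m (b=L-a=3):
  R_A = Pb²(3a+b)/L³ = 17·3²·(3·1+3)/4³ = 459/32 kN
  M_A = Pab²/L² = 17·1·3²/4² = 153/16 kN·m
  R_B = Pa²(a+3b)/L³ = 17·1²·(1+3·3)/4³ = 85/32 kN
  M_B = -Pa²b/L² = -17·1²·3/4² = -51/16 kN·m
Load 3 — applied couple M₀=-16 kN·m at a=4/3 m (b=L-a=8/3):
  R_A = 6M₀ab/L³ = 6·(-16)·(4/3)·(8/3)/4³ = -16/3 kN
  M_A = M₀b(2a-b)/L² = (-16)·(8/3)·(2·(4/3)-(8/3))/4² = 0 kN·m
  R_B = -6M₀ab/L³ = -6·(-16)·(4/3)·(8/3)/4³ = 16/3 kN
  M_B = M₀a(2b-a)/L² = (-16)·(4/3)·(2·(8/3)-(4/3))/4² = -16/3 kN·m
Superposition: R_A = 9509/480 kN, M_A = 1533/80 kN·m, R_B = 15931/480 kN, M_B = -5501/240 kN·m

R_A = 9509/480 kN, M_A = 1533/80 kN·m, R_B = 15931/480 kN, M_B = -5501/240 kN·m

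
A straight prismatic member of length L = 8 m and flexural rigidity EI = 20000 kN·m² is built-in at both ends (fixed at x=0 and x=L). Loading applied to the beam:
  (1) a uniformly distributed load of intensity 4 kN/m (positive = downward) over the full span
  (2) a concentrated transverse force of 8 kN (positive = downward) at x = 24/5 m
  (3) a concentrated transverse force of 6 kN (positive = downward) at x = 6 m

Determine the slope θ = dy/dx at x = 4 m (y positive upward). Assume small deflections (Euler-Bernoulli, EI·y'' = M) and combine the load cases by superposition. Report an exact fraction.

Load 1 — uniform load w=4 kN/m over full span:
  θ_1 = -wx(L-x)(L-2x)/(12EI) = -4·4·(8-4)·(8-2·4)/(12·20000) = 0 rad
Load 2 — point force P=8 kN at a=24/5 m (b=L-a=16/5):
  θ_2 = -Pb²x(2aL-(3a+b)x)/(2L³EI)  [x≤a] = -8·(16/5)²·4·(2·(24/5)·8-(3·(24/5)+(16/5))·4)/(2·8³·20000) = -8/78125 rad
Load 3 — point force P=6 kN at a=6 m (b=L-a=2):
  θ_3 = -Pb²x(2aL-(3a+b)x)/(2L³EI)  [x≤a] = -6·2²·4·(2·6·8-(3·6+2)·4)/(2·8³·20000) = -3/40000 rad
Superposition: θ = Σ θ_i = -887/5000000 rad ≈ -0.000177 rad

θ(4) = -887/5000000 rad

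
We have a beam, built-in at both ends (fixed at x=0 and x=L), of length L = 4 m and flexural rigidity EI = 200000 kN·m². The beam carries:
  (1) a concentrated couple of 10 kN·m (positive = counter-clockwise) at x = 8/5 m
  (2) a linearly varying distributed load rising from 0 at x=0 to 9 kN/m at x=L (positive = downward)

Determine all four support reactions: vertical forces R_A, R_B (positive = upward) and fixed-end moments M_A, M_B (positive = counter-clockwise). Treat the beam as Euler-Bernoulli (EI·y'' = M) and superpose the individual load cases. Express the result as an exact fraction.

Load 1 — applied couple M₀=10 kN·m at a=8/5 m (b=L-a=12/5):
  R_A = 6M₀ab/L³ = 6·10·(8/5)·(12/5)/4³ = 18/5 kN
  M_A = M₀b(2a-b)/L² = 10·(12/5)·(2·(8/5)-(12/5))/4² = 6/5 kN·m
  R_B = -6M₀ab/L³ = -6·10·(8/5)·(12/5)/4³ = -18/5 kN
  M_B = M₀a(2b-a)/L² = 10·(8/5)·(2·(12/5)-(8/5))/4² = 16/5 kN·m
Load 2 — triangular load w₀=9 kN/m (0→w₀ over full span):
  R_A = 3w₀L/20 = 3·9·4/20 = 27/5 kN
  M_A = w₀L²/30 = 9·4²/30 = 24/5 kN·m
  R_B = 7w₀L/20 = 7·9·4/20 = 63/5 kN
  M_B = -w₀L²/20 = -9·4²/20 = -36/5 kN·m
Superposition: R_A = 9 kN, M_A = 6 kN·m, R_B = 9 kN, M_B = -4 kN·m

R_A = 9 kN, M_A = 6 kN·m, R_B = 9 kN, M_B = -4 kN·m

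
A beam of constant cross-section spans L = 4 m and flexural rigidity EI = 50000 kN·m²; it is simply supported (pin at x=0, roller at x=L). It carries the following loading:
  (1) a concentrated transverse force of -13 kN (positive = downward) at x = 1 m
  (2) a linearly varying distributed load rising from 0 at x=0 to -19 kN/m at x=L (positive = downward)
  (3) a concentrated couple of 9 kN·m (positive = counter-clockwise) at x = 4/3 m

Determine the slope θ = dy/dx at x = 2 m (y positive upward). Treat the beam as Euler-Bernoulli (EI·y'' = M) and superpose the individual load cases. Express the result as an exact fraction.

θ(2) = 127/18000000 rad

Load 1 — point force P=-13 kN at a=1 m (b=L-a=3):
  θ_1 = -Pa(2L²-6Lx+3x²+a²)/(6LEI)  [x>a] = -(-13)·1·(2·4²-6·4·2+3·2²+1²)/(6·4·50000) = -13/400000 rad
Load 2 — triangular load w₀=-19 kN/m (0→w₀ over full span):
  θ_2 = -w₀(7L⁴-30L²x²+15x⁴)/(360LEI) = -(-19)·(7·4⁴-30·4²·2²+15·2⁴)/(360·4·50000) = 133/4500000 rad
Load 3 — applied couple M₀=9 kN·m at a=4/3 m (b=L-a=8/3):
  θ_3 = (M₀x²/(2L)-M₀(x-a)+C₁)/EI  [x>a] with C₁=M₀(3b²-L²)/(6L)=2 = (9·2²/(2·4)-9·(2-(4/3))+2)/50000 = 1/100000 rad
Superposition: θ = Σ θ_i = 127/18000000 rad ≈ 0.000007 rad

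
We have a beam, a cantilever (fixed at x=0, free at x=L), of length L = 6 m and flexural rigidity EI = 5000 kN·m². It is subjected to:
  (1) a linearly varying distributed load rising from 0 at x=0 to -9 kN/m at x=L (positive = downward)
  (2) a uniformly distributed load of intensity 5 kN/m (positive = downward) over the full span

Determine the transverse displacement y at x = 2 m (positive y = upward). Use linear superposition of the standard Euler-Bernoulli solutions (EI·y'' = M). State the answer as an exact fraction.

Load 1 — triangular load w₀=-9 kN/m (0→w₀ over full span):
  y_1 = (w₀Lx³/12-w₀L²x²/6-w₀x⁵/(120L))/EI = ((-9)·6·2³/12-(-9)·6²·2²/6-(-9)·2⁵/(120·6))/5000 = 451/12500 m
Load 2 — uniform load w=5 kN/m over full span:
  y_2 = -wx²(x²-4Lx+6L²)/(24EI) = -5·2²·(2²-4·6·2+6·6²)/(24·5000) = -43/1500 m
Superposition: y = Σ y_i = 139/18750 m ≈ 0.007413 m

y(2) = 139/18750 m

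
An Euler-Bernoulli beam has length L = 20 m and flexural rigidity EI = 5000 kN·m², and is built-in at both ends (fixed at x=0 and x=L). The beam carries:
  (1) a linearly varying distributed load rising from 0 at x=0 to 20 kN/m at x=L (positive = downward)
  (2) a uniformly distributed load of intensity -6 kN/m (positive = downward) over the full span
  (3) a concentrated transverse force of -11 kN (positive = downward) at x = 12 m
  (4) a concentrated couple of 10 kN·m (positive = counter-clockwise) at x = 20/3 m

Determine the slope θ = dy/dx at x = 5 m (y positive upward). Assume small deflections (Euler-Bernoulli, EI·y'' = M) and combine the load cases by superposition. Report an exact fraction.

θ(5) = -20261/600000 rad

Load 1 — triangular load w₀=20 kN/m (0→w₀ over full span):
  θ_1 = -w₀(2x(L-x)(L-2x)(x+2L)+x²(L-x)²)/(120LEI) = -20·(2·5·(20-5)·(20-2·5)·(5+2·20)+5²·(20-5)²)/(120·20·5000) = -39/320 rad
Load 2 — uniform load w=-6 kN/m over full span:
  θ_2 = -wx(L-x)(L-2x)/(12EI) = -(-6)·5·(20-5)·(20-2·5)/(12·5000) = 3/40 rad
Load 3 — point force P=-11 kN at a=12 m (b=L-a=8):
  θ_3 = -Pb²x(2aL-(3a+b)x)/(2L³EI)  [x≤a] = -(-11)·8²·5·(2·12·20-(3·12+8)·5)/(2·20³·5000) = 143/12500 rad
Load 4 — applied couple M₀=10 kN·m at a=20/3 m (b=L-a=40/3):
  θ_4 = (R_Ax²/2 - M_Ax)/EI  [x≤a] with R_A=2/3, M_A=0 = ((2/3)·5²/2 - 0·5)/5000 = 1/600 rad
Superposition: θ = Σ θ_i = -20261/600000 rad ≈ -0.033768 rad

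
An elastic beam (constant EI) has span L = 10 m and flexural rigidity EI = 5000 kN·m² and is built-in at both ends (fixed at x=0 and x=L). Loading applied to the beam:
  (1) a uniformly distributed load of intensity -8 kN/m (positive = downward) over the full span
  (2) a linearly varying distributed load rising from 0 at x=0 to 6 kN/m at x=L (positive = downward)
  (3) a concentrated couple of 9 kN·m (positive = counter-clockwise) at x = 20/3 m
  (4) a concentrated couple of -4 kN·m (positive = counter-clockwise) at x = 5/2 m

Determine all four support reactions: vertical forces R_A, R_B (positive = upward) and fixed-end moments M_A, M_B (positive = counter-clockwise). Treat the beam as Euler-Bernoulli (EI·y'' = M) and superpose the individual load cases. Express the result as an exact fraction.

R_A = -121/4 kN, M_A = -515/12 kN·m, R_B = -79/4 kN, M_B = 425/12 kN·m

Load 1 — uniform load w=-8 kN/m over full span:
  R_A = wL/2 = (-8)·10/2 = -40 kN
  M_A = wL²/12 = (-8)·10²/12 = -200/3 kN·m
  R_B = wL/2 = (-8)·10/2 = -40 kN
  M_B = -wL²/12 = -(-8)·10²/12 = 200/3 kN·m
Load 2 — triangular load w₀=6 kN/m (0→w₀ over full span):
  R_A = 3w₀L/20 = 3·6·10/20 = 9 kN
  M_A = w₀L²/30 = 6·10²/30 = 20 kN·m
  R_B = 7w₀L/20 = 7·6·10/20 = 21 kN
  M_B = -w₀L²/20 = -6·10²/20 = -30 kN·m
Load 3 — applied couple M₀=9 kN·m at a=20/3 m (b=L-a=10/3):
  R_A = 6M₀ab/L³ = 6·9·(20/3)·(10/3)/10³ = 6/5 kN
  M_A = M₀b(2a-b)/L² = 9·(10/3)·(2·(20/3)-(10/3))/10² = 3 kN·m
  R_B = -6M₀ab/L³ = -6·9·(20/3)·(10/3)/10³ = -6/5 kN
  M_B = M₀a(2b-a)/L² = 9·(20/3)·(2·(10/3)-(20/3))/10² = 0 kN·m
Load 4 — applied couple M₀=-4 kN·m at a=5/2 m (b=L-a=15/2):
  R_A = 6M₀ab/L³ = 6·(-4)·(5/2)·(15/2)/10³ = -9/20 kN
  M_A = M₀b(2a-b)/L² = (-4)·(15/2)·(2·(5/2)-(15/2))/10² = 3/4 kN·m
  R_B = -6M₀ab/L³ = -6·(-4)·(5/2)·(15/2)/10³ = 9/20 kN
  M_B = M₀a(2b-a)/L² = (-4)·(5/2)·(2·(15/2)-(5/2))/10² = -5/4 kN·m
Superposition: R_A = -121/4 kN, M_A = -515/12 kN·m, R_B = -79/4 kN, M_B = 425/12 kN·m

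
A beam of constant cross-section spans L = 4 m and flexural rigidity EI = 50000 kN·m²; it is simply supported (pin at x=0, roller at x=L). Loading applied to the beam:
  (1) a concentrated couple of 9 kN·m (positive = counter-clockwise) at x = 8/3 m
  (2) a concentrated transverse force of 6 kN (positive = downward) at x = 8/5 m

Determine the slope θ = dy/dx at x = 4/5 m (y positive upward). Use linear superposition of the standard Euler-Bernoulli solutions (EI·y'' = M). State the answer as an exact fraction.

Load 1 — applied couple M₀=9 kN·m at a=8/3 m (b=L-a=4/3):
  θ_1 = (M₀x²/(2L)+C₁)/EI  [x≤a] with C₁=M₀(3b²-L²)/(6L)=-4 = (9·(4/5)²/(2·4)+(-4))/50000 = -41/625000 rad
Load 2 — point force P=6 kN at a=8/5 m (b=L-a=12/5):
  θ_2 = -Pb(L²-b²-3x²)/(6LEI)  [x≤a] = -6·(12/5)·(4²-(12/5)²-3·(4/5)²)/(6·4·50000) = -39/390625 rad
Superposition: θ = Σ θ_i = -517/3125000 rad ≈ -0.000165 rad

θ(4/5) = -517/3125000 rad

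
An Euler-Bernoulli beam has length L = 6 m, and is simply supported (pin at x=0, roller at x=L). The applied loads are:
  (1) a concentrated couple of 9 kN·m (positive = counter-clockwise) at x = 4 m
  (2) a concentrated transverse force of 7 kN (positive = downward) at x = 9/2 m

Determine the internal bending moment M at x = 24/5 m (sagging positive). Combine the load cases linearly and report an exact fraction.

Load 1 — applied couple M₀=9 kN·m at a=4 m (b=L-a=2):
  M_1 = M₀x/L - M₀  [x>a] = 9·(24/5)/6 - 9 = -9/5 kN·m
Load 2 — point force P=7 kN at a=9/2 m (b=L-a=3/2):
  M_2 = Pa(L-x)/L  [x>a] = 7·(9/2)·(6-(24/5))/6 = 63/10 kN·m
Superposition: M = Σ M_i = 9/2 kN·m ≈ 4.500000 kN·m

M(24/5) = 9/2 kN·m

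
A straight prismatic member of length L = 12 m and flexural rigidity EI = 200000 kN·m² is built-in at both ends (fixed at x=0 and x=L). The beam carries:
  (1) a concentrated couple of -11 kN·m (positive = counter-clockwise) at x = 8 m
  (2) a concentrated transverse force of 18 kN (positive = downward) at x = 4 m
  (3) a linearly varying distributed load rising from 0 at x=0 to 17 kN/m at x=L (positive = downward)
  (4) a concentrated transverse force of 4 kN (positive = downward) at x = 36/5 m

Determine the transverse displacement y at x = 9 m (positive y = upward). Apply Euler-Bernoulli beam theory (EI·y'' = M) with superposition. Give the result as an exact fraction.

y(9) = -279157/160000000 m

Load 1 — applied couple M₀=-11 kN·m at a=8 m (b=L-a=4):
  y_1 = (R_Ax³/6 - M_Ax²/2 - M₀(x-a)²/2)/EI  [x>a] with R_A=-11/9, M_A=-11/3 = ((-11/9)·9³/6 - (-11/3)·9²/2 - (-11)·(9-8)²/2)/200000 = 11/400000 m
Load 2 — point force P=18 kN at a=4 m (b=L-a=8):
  y_2 = -Pa²(L-x)²(3bL-(3b+a)(L-x))/(6L³EI)  [x>a] = -18·4²·(12-9)²·(3·8·12-(3·8+4)·(12-9))/(6·12³·200000) = -51/200000 m
Load 3 — triangular load w₀=17 kN/m (0→w₀ over full span):
  y_3 = -w₀x²(L-x)²(x+2L)/(120LEI) = -17·9²·(12-9)²·(9+2·12)/(120·12·200000) = -45441/32000000 m
Load 4 — point force P=4 kN at a=36/5 m (b=L-a=24/5):
  y_4 = -Pa²(L-x)²(3bL-(3b+a)(L-x))/(6L³EI)  [x>a] = -4·(36/5)²·(12-9)²·(3·(24/5)·12-(3·(24/5)+(36/5))·(12-9))/(6·12³·200000) = -243/2500000 m
Superposition: y = Σ y_i = -279157/160000000 m ≈ -0.001745 m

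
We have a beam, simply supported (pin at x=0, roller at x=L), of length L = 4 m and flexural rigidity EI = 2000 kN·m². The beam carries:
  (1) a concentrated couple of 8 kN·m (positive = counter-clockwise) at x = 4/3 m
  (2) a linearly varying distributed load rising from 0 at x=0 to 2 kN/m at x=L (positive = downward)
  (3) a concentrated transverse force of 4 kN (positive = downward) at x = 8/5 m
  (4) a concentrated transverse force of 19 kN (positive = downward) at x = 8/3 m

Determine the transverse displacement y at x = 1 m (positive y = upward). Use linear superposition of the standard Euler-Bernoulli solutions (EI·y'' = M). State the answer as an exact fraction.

Load 1 — applied couple M₀=8 kN·m at a=4/3 m (b=L-a=8/3):
  y_1 = (M₀x³/(6L)+C₁x)/EI  [x≤a] with C₁=M₀(3b²-L²)/(6L)=16/9 = (8·1³/(6·4)+(16/9)·1)/2000 = 19/18000 m
Load 2 — triangular load w₀=2 kN/m (0→w₀ over full span):
  y_2 = -w₀x(7L⁴-10L²x²+3x⁴)/(360LEI) = -2·1·(7·4⁴-10·4²·1²+3·1⁴)/(360·4·2000) = -109/96000 m
Load 3 — point force P=4 kN at a=8/5 m (b=L-a=12/5):
  y_3 = -Pbx(L²-b²-x²)/(6LEI)  [x≤a] = -4·(12/5)·1·(4²-(12/5)²-1²)/(6·4·2000) = -231/125000 m
Load 4 — point force P=19 kN at a=8/3 m (b=L-a=4/3):
  y_4 = -Pbx(L²-b²-x²)/(6LEI)  [x≤a] = -19·(4/3)·1·(4²-(4/3)²-1²)/(6·4·2000) = -2261/324000 m
Superposition: y = Σ y_i = -2885627/324000000 m ≈ -0.008906 m

y(1) = -2885627/324000000 m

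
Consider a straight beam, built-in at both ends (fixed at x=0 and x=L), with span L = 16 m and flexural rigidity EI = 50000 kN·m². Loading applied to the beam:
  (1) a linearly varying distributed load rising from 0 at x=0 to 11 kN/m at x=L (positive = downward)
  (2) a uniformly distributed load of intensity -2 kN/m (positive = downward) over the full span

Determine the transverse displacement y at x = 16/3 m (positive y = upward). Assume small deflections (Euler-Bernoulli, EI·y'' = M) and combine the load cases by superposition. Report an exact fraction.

Load 1 — triangular load w₀=11 kN/m (0→w₀ over full span):
  y_1 = -w₀x²(L-x)²(x+2L)/(120LEI) = -11·(16/3)²·(16-(16/3))²·((16/3)+2·16)/(120·16·50000) = -157696/11390625 m
Load 2 — uniform load w=-2 kN/m over full span:
  y_2 = -wx²(L-x)²/(24EI) = -(-2)·(16/3)²·(16-(16/3))²/(24·50000) = 4096/759375 m
Superposition: y = Σ y_i = -96256/11390625 m ≈ -0.008450 m

y(16/3) = -96256/11390625 m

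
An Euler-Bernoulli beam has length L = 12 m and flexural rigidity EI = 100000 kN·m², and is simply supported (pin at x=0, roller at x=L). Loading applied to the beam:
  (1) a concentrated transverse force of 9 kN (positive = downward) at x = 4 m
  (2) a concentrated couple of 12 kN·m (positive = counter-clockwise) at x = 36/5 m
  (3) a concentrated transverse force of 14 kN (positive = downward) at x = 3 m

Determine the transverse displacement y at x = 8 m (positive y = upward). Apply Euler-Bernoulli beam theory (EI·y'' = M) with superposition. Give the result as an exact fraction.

Load 1 — point force P=9 kN at a=4 m (b=L-a=8):
  y_1 = -Pa(L-x)(2Lx-a²-x²)/(6LEI)  [x>a] = -9·4·(12-8)·(2·12·8-4²-8²)/(6·12·100000) = -7/3125 m
Load 2 — applied couple M₀=12 kN·m at a=36/5 m (b=L-a=24/5):
  y_2 = (M₀x³/(6L)-M₀(x-a)²/2+C₁x)/EI  [x>a] with C₁=M₀(3b²-L²)/(6L)=-312/25 = (12·8³/(6·12)-12·(8-(36/5))²/2+(-312/25)·8)/100000 = -43/234375 m
Load 3 — point force P=14 kN at a=3 m (b=L-a=9):
  y_3 = -Pa(L-x)(2Lx-a²-x²)/(6LEI)  [x>a] = -14·3·(12-8)·(2·12·8-3²-8²)/(6·12·100000) = -833/300000 m
Superposition: y = Σ y_i = -39001/7500000 m ≈ -0.005200 m

y(8) = -39001/7500000 m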